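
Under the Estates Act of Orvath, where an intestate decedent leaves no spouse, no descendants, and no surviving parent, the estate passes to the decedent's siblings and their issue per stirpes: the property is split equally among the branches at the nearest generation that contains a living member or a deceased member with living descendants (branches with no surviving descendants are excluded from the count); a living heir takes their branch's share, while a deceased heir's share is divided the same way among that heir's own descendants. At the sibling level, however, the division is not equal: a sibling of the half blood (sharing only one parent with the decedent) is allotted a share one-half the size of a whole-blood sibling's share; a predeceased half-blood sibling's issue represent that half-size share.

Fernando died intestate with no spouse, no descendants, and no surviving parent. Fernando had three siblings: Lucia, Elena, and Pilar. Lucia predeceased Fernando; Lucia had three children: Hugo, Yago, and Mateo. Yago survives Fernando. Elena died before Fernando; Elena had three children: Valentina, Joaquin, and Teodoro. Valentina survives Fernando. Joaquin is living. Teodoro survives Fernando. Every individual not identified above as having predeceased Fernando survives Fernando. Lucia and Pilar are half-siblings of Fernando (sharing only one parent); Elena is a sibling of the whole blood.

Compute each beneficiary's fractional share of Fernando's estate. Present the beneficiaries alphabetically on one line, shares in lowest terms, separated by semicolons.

No spouse, descendants, or parent survives, so the estate passes to Fernando's siblings per stirpes.
Half-blood siblings count for one-half the weight of whole-blood siblings at the initial division.
Dividing 1 in proportion to weights (total weight 2): Lucia (weight 1/2) → 1/4; Elena (weight 1) → 1/2; Pilar (weight 1/2) → 1/4.
Lucia predeceased; the 1/4 allotted to Lucia's branch passes to Lucia's issue by representation.
The 1/4 is divided into 3 equal shares of 1/12 among Hugo, Yago, Mateo.
Hugo is living and takes 1/12.
Yago is living and takes 1/12.
Mateo is living and takes 1/12.
Elena predeceased; the 1/2 allotted to Elena's branch passes to Elena's issue by representation.
The 1/2 is divided into 3 equal shares of 1/6 among Valentina, Joaquin, Teodoro.
Valentina is living and takes 1/6.
Joaquin is living and takes 1/6.
Teodoro is living and takes 1/6.
Pilar is living and takes 1/4.

Hugo 1/12; Joaquin 1/6; Mateo 1/12; Pilar 1/4; Teodoro 1/6; Valentina 1/6; Yago 1/12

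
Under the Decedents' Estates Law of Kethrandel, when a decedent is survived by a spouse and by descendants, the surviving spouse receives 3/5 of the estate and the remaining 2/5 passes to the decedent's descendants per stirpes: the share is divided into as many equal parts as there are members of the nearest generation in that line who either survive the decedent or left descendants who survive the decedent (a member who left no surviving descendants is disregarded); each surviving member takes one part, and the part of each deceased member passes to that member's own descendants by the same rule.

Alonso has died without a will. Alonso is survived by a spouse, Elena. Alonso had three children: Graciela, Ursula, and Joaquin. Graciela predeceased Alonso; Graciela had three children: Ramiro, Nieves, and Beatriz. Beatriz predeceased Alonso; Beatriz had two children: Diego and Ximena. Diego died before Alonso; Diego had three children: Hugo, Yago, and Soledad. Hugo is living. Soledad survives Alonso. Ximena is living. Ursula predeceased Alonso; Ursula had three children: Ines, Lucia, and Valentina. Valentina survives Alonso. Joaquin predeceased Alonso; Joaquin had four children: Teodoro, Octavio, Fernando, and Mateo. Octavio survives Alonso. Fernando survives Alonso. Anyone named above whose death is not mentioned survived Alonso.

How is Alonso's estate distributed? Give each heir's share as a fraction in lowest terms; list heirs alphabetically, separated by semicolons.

Elena, as surviving spouse, takes 3/5.
The remaining 2/5 passes to Alonso's descendants per stirpes.
The 2/5 is divided into 3 equal shares of 2/15 among Graciela, Ursula, Joaquin.
Graciela predeceased; the 2/15 allotted to Graciela's branch passes to Graciela's issue by representation.
The 2/15 is divided into 3 equal shares of 2/45 among Ramiro, Nieves, Beatriz.
Ramiro is living and takes 2/45.
Nieves is living and takes 2/45.
Beatriz predeceased; the 2/45 allotted to Beatriz's branch passes to Beatriz's issue by representation.
The 2/45 is divided into 2 equal shares of 1/45 among Diego, Ximena.
Diego predeceased; the 1/45 allotted to Diego's branch passes to Diego's issue by representation.
The 1/45 is divided into 3 equal shares of 1/135 among Hugo, Yago, Soledad.
Hugo is living and takes 1/135.
Yago is living and takes 1/135.
Soledad is living and takes 1/135.
Ximena is living and takes 1/45.
Ursula predeceased; the 2/15 allotted to Ursula's branch passes to Ursula's issue by representation.
The 2/15 is divided into 3 equal shares of 2/45 among Ines, Lucia, Valentina.
Ines is living and takes 2/45.
Lucia is living and takes 2/45.
Valentina is living and takes 2/45.
Joaquin predeceased; the 2/15 allotted to Joaquin's branch passes to Joaquin's issue by representation.
The 2/15 is divided into 4 equal shares of 1/30 among Teodoro, Octavio, Fernando, Mateo.
Teodoro is living and takes 1/30.
Octavio is living and takes 1/30.
Fernando is living and takes 1/30.
Mateo is living and takes 1/30.

Elena 3/5; Fernando 1/30; Hugo 1/135; Ines 2/45; Lucia 2/45; Mateo 1/30; Nieves 2/45; Octavio 1/30; Ramiro 2/45; Soledad 1/135; Teodoro 1/30; Valentina 2/45; Ximena 1/45; Yago 1/135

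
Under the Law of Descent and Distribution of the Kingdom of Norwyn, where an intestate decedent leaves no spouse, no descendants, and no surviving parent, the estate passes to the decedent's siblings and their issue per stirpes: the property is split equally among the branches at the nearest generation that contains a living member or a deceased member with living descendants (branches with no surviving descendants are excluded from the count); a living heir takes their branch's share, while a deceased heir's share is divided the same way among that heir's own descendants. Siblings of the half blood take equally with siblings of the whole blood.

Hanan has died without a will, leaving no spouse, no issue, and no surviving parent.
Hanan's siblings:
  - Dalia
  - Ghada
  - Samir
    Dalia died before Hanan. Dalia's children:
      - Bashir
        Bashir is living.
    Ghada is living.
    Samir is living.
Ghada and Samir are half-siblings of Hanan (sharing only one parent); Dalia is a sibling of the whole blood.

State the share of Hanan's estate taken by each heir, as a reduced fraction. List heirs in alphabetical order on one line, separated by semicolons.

Bashir 1/3; Ghada 1/3; Samir 1/3

No spouse, descendants, or parent survives, so the estate passes to Hanan's siblings per stirpes.
Half-blood and whole-blood siblings take equally under the stated rule.
The estate is divided into 3 equal shares of 1/3 among Dalia, Ghada, Samir.
Dalia predeceased; the 1/3 allotted to Dalia's branch passes to Dalia's issue by representation.
Bashir is the sole taker at this level and receives the full 1/3.
Ghada is living and takes 1/3.
Samir is living and takes 1/3.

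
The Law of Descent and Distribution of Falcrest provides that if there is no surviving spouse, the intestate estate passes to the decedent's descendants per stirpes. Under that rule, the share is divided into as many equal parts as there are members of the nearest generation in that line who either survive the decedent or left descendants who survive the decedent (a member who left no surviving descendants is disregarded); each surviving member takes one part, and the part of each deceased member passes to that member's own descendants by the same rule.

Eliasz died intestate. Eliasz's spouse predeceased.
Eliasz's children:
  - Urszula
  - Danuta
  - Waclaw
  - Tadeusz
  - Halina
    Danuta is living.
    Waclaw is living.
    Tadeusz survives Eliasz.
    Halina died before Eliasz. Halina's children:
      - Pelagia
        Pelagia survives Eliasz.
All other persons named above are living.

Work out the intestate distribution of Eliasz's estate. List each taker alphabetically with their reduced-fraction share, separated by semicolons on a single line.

Danuta 1/5; Pelagia 1/5; Tadeusz 1/5; Urszula 1/5; Waclaw 1/5

There is no surviving spouse, so the entire estate passes to Eliasz's descendants per stirpes.
The estate is divided into 5 equal shares of 1/5 among Urszula, Danuta, Waclaw, Tadeusz, Halina.
Urszula is living and takes 1/5.
Danuta is living and takes 1/5.
Waclaw is living and takes 1/5.
Tadeusz is living and takes 1/5.
Halina predeceased; the 1/5 allotted to Halina's branch passes to Halina's issue by representation.
Pelagia is the sole taker at this level and receives the full 1/5.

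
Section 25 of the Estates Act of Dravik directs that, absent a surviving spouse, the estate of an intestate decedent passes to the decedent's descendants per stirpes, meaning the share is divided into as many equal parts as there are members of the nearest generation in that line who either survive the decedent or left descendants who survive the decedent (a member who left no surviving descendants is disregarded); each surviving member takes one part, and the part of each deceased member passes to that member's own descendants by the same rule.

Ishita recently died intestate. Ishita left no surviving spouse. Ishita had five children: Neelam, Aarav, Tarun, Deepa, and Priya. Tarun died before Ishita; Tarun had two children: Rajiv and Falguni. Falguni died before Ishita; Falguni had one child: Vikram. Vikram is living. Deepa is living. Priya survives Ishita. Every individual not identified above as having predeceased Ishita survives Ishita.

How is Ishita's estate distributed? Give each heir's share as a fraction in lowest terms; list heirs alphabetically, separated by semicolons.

Aarav 1/5; Deepa 1/5; Neelam 1/5; Priya 1/5; Rajiv 1/10; Vikram 1/10

There is no surviving spouse, so the entire estate passes to Ishita's descendants per stirpes.
The estate is divided into 5 equal shares of 1/5 among Neelam, Aarav, Tarun, Deepa, Priya.
Neelam is living and takes 1/5.
Aarav is living and takes 1/5.
Tarun predeceased; the 1/5 allotted to Tarun's branch passes to Tarun's issue by representation.
The 1/5 is divided into 2 equal shares of 1/10 among Rajiv, Falguni.
Rajiv is living and takes 1/10.
Falguni predeceased; the 1/10 allotted to Falguni's branch passes to Falguni's issue by representation.
Vikram is the sole taker at this level and receives the full 1/10.
Deepa is living and takes 1/5.
Priya is living and takes 1/5.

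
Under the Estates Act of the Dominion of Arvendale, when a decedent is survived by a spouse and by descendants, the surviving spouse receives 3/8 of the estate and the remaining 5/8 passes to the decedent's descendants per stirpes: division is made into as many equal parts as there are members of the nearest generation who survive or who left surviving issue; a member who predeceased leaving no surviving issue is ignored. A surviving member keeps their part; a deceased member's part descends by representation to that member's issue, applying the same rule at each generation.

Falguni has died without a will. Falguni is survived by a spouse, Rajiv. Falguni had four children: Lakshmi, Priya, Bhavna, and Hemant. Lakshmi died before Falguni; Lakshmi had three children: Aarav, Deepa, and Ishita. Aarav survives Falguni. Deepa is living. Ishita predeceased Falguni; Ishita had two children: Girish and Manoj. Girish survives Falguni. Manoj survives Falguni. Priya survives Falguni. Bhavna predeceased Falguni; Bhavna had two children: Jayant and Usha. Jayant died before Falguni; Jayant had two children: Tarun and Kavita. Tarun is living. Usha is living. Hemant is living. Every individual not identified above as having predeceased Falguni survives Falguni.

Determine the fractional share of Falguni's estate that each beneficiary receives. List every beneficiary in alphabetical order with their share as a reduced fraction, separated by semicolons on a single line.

Aarav 5/96; Deepa 5/96; Girish 5/192; Hemant 5/32; Kavita 5/128; Manoj 5/192; Priya 5/32; Rajiv 3/8; Tarun 5/128; Usha 5/64

Rajiv, as surviving spouse, takes 3/8.
The remaining 5/8 passes to Falguni's descendants per stirpes.
The 5/8 is divided into 4 equal shares of 5/32 among Lakshmi, Priya, Bhavna, Hemant.
Lakshmi predeceased; the 5/32 allotted to Lakshmi's branch passes to Lakshmi's issue by representation.
The 5/32 is divided into 3 equal shares of 5/96 among Aarav, Deepa, Ishita.
Aarav is living and takes 5/96.
Deepa is living and takes 5/96.
Ishita predeceased; the 5/96 allotted to Ishita's branch passes to Ishita's issue by representation.
The 5/96 is divided into 2 equal shares of 5/192 among Girish, Manoj.
Girish is living and takes 5/192.
Manoj is living and takes 5/192.
Priya is living and takes 5/32.
Bhavna predeceased; the 5/32 allotted to Bhavna's branch passes to Bhavna's issue by representation.
The 5/32 is divided into 2 equal shares of 5/64 among Jayant, Usha.
Jayant predeceased; the 5/64 allotted to Jayant's branch passes to Jayant's issue by representation.
The 5/64 is divided into 2 equal shares of 5/128 among Tarun, Kavita.
Tarun is living and takes 5/128.
Kavita is living and takes 5/128.
Usha is living and takes 5/64.
Hemant is living and takes 5/32.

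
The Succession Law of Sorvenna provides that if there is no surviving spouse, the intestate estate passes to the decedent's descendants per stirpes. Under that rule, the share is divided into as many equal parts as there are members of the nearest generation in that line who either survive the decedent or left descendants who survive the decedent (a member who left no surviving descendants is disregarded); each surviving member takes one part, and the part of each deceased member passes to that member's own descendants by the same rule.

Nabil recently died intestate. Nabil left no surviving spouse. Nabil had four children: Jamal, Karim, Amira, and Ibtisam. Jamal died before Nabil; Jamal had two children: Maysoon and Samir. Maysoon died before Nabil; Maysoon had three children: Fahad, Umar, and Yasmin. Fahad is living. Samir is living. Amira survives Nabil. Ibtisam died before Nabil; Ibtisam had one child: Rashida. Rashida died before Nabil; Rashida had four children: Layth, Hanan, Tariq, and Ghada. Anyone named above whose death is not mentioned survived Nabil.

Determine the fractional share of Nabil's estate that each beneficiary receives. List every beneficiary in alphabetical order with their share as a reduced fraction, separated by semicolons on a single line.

Amira 1/4; Fahad 1/24; Ghada 1/16; Hanan 1/16; Karim 1/4; Layth 1/16; Samir 1/8; Tariq 1/16; Umar 1/24; Yasmin 1/24

There is no surviving spouse, so the entire estate passes to Nabil's descendants per stirpes.
The estate is divided into 4 equal shares of 1/4 among Jamal, Karim, Amira, Ibtisam.
Jamal predeceased; the 1/4 allotted to Jamal's branch passes to Jamal's issue by representation.
The 1/4 is divided into 2 equal shares of 1/8 among Maysoon, Samir.
Maysoon predeceased; the 1/8 allotted to Maysoon's branch passes to Maysoon's issue by representation.
The 1/8 is divided into 3 equal shares of 1/24 among Fahad, Umar, Yasmin.
Fahad is living and takes 1/24.
Umar is living and takes 1/24.
Yasmin is living and takes 1/24.
Samir is living and takes 1/8.
Karim is living and takes 1/4.
Amira is living and takes 1/4.
Ibtisam predeceased; the 1/4 allotted to Ibtisam's branch passes to Ibtisam's issue by representation.
Rashida's line is the sole branch at this level, so the full 1/4 passes to Rashida's issue by representation.
The 1/4 is divided into 4 equal shares of 1/16 among Layth, Hanan, Tariq, Ghada.
Layth is living and takes 1/16.
Hanan is living and takes 1/16.
Tariq is living and takes 1/16.
Ghada is living and takes 1/16.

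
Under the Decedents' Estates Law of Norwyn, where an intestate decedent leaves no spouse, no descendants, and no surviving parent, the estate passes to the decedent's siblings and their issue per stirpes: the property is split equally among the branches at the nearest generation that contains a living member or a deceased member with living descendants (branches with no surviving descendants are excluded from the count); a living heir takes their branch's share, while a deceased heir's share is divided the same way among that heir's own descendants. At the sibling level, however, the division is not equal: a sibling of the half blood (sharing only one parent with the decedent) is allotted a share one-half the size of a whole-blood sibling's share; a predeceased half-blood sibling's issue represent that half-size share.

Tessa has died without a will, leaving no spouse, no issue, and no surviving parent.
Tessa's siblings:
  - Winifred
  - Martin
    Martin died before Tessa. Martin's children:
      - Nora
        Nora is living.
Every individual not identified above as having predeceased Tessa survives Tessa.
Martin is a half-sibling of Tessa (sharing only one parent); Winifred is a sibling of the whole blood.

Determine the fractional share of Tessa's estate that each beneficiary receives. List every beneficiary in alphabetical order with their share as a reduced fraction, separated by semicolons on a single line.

Nora 1/3; Winifred 2/3

No spouse, descendants, or parent survives, so the estate passes to Tessa's siblings per stirpes.
Half-blood siblings count for one-half the weight of whole-blood siblings at the initial division.
Dividing 1 in proportion to weights (total weight 3/2): Winifred (weight 1) → 2/3; Martin (weight 1/2) → 1/3.
Winifred is living and takes 2/3.
Martin predeceased; the 1/3 allotted to Martin's branch passes to Martin's issue by representation.
Nora is the sole taker at this level and receives the full 1/3.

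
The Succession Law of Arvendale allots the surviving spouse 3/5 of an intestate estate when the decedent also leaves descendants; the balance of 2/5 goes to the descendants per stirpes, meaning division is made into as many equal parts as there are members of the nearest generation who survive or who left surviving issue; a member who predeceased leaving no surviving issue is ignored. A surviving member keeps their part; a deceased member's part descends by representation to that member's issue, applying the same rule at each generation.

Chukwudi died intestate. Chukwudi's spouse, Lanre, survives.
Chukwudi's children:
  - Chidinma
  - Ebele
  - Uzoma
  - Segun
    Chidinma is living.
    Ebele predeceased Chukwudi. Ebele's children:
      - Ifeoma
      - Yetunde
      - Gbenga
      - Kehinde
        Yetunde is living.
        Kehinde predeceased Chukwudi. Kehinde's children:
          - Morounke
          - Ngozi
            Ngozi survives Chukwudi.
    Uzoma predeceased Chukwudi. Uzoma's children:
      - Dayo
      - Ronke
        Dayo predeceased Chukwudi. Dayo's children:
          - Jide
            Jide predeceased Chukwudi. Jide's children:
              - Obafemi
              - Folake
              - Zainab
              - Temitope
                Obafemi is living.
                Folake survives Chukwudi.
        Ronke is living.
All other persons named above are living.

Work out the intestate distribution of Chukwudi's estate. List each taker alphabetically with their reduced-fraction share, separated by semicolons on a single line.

Lanre, as surviving spouse, takes 3/5.
The remaining 2/5 passes to Chukwudi's descendants per stirpes.
The 2/5 is divided into 4 equal shares of 1/10 among Chidinma, Ebele, Uzoma, Segun.
Chidinma is living and takes 1/10.
Ebele predeceased; the 1/10 allotted to Ebele's branch passes to Ebele's issue by representation.
The 1/10 is divided into 4 equal shares of 1/40 among Ifeoma, Yetunde, Gbenga, Kehinde.
Ifeoma is living and takes 1/40.
Yetunde is living and takes 1/40.
Gbenga is living and takes 1/40.
Kehinde predeceased; the 1/40 allotted to Kehinde's branch passes to Kehinde's issue by representation.
The 1/40 is divided into 2 equal shares of 1/80 among Morounke, Ngozi.
Morounke is living and takes 1/80.
Ngozi is living and takes 1/80.
Uzoma predeceased; the 1/10 allotted to Uzoma's branch passes to Uzoma's issue by representation.
The 1/10 is divided into 2 equal shares of 1/20 among Dayo, Ronke.
Dayo predeceased; the 1/20 allotted to Dayo's branch passes to Dayo's issue by representation.
Jide's line is the sole branch at this level, so the full 1/20 passes to Jide's issue by representation.
The 1/20 is divided into 4 equal shares of 1/80 among Obafemi, Folake, Zainab, Temitope.
Obafemi is living and takes 1/80.
Folake is living and takes 1/80.
Zainab is living and takes 1/80.
Temitope is living and takes 1/80.
Ronke is living and takes 1/20.
Segun is living and takes 1/10.

Chidinma 1/10; Folake 1/80; Gbenga 1/40; Ifeoma 1/40; Lanre 3/5; Morounke 1/80; Ngozi 1/80; Obafemi 1/80; Ronke 1/20; Segun 1/10; Temitope 1/80; Yetunde 1/40; Zainab 1/80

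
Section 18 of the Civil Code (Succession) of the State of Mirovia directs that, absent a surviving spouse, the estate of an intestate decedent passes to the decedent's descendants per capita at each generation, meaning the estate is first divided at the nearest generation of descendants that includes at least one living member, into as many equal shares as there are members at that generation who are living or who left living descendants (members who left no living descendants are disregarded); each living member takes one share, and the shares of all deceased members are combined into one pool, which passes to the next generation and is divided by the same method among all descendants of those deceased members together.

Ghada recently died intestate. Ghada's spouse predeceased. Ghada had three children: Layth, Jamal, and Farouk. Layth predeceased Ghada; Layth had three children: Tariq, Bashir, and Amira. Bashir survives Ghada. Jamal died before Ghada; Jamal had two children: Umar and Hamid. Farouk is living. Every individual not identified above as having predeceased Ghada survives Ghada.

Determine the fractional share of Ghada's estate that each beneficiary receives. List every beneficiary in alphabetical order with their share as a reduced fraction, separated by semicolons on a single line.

There is no surviving spouse, so the entire estate passes to Ghada's descendants per capita at each generation.
At generation 1 (Layth, Jamal, Farouk) there are 3 shares of (1)/3 = 1/3 each.
Living: Farouk — each takes 1/3.
Deceased: Layth and Jamal. Their combined 2/3 is pooled and carried to generation 2.
At generation 2 (Tariq, Bashir, Amira, Umar, Hamid) there are 5 shares of (2/3)/5 = 2/15 each.
Living: Tariq, Bashir, Amira, Umar, and Hamid — each takes 2/15.

Amira 2/15; Bashir 2/15; Farouk 1/3; Hamid 2/15; Tariq 2/15; Umar 2/15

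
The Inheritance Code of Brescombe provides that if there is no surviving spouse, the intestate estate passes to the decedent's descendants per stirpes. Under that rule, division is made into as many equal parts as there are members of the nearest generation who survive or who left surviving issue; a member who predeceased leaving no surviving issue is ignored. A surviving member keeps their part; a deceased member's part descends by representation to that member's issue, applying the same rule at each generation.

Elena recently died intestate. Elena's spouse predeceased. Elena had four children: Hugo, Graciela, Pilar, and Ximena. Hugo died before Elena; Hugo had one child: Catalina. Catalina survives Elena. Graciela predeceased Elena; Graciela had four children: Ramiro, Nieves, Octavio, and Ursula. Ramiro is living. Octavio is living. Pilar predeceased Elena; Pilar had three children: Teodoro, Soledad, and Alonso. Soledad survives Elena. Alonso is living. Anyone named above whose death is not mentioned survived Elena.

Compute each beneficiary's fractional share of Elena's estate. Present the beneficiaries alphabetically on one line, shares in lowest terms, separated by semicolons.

Alonso 1/12; Catalina 1/4; Nieves 1/16; Octavio 1/16; Ramiro 1/16; Soledad 1/12; Teodoro 1/12; Ursula 1/16; Ximena 1/4

There is no surviving spouse, so the entire estate passes to Elena's descendants per stirpes.
The estate is divided into 4 equal shares of 1/4 among Hugo, Graciela, Pilar, Ximena.
Hugo predeceased; the 1/4 allotted to Hugo's branch passes to Hugo's issue by representation.
Catalina is the sole taker at this level and receives the full 1/4.
Graciela predeceased; the 1/4 allotted to Graciela's branch passes to Graciela's issue by representation.
The 1/4 is divided into 4 equal shares of 1/16 among Ramiro, Nieves, Octavio, Ursula.
Ramiro is living and takes 1/16.
Nieves is living and takes 1/16.
Octavio is living and takes 1/16.
Ursula is living and takes 1/16.
Pilar predeceased; the 1/4 allotted to Pilar's branch passes to Pilar's issue by representation.
The 1/4 is divided into 3 equal shares of 1/12 among Teodoro, Soledad, Alonso.
Teodoro is living and takes 1/12.
Soledad is living and takes 1/12.
Alonso is living and takes 1/12.
Ximena is living and takes 1/4.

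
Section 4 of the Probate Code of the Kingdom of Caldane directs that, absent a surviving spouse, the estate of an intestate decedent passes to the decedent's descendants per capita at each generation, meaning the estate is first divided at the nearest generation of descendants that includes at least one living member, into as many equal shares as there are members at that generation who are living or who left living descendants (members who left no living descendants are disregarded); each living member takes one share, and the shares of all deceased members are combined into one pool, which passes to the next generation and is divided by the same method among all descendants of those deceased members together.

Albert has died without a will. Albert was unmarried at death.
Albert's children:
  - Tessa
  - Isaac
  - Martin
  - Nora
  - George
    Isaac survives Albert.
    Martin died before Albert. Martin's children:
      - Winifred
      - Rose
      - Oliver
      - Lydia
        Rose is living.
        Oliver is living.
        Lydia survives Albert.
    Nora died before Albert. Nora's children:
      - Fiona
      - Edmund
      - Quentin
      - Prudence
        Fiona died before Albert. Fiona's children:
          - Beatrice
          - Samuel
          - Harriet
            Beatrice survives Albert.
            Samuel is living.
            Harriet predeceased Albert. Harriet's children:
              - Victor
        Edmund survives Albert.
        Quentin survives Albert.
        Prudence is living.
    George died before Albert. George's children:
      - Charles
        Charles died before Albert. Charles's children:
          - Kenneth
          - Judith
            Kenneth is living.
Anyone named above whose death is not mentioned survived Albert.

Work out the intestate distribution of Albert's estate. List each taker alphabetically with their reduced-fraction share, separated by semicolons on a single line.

Beatrice 2/75; Edmund 1/15; Isaac 1/5; Judith 2/75; Kenneth 2/75; Lydia 1/15; Oliver 1/15; Prudence 1/15; Quentin 1/15; Rose 1/15; Samuel 2/75; Tessa 1/5; Victor 2/75; Winifred 1/15

There is no surviving spouse, so the entire estate passes to Albert's descendants per capita at each generation.
At generation 1 (Tessa, Isaac, Martin, Nora, George) there are 5 shares of (1)/5 = 1/5 each.
Living: Tessa and Isaac — each takes 1/5.
Deceased: Martin, Nora, and George. Their combined 3/5 is pooled and carried to generation 2.
At generation 2 (Winifred, Rose, Oliver, Lydia, Fiona, Edmund, Quentin, Prudence, Charles) there are 9 shares of (3/5)/9 = 1/15 each.
Living: Winifred, Rose, Oliver, Lydia, Edmund, Quentin, and Prudence — each takes 1/15.
Deceased: Fiona and Charles. Their combined 2/15 is pooled and carried to generation 3.
At generation 3 (Beatrice, Samuel, Harriet, Kenneth, Judith) there are 5 shares of (2/15)/5 = 2/75 each.
Living: Beatrice, Samuel, Kenneth, and Judith — each takes 2/75.
Deceased: Harriet. That 2/75 share is carried to generation 4.
At generation 4 (Victor) there are 1 shares of (2/75)/1 = 2/75 each.
Living: Victor — each takes 2/75.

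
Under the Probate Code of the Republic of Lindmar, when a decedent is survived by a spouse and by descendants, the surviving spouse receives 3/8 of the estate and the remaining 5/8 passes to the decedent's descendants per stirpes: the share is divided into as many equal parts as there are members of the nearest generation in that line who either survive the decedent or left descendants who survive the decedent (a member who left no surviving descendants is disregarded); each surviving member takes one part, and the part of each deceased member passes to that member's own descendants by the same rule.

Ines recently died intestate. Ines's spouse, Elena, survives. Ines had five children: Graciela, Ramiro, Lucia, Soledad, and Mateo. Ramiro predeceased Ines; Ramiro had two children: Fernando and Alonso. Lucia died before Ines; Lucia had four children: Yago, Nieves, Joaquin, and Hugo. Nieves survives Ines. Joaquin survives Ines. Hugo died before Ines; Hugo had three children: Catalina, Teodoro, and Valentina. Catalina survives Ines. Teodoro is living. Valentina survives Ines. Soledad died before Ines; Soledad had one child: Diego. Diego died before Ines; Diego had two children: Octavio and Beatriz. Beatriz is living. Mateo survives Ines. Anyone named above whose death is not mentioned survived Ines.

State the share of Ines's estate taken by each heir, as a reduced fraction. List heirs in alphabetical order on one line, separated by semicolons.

Elena, as surviving spouse, takes 3/8.
The remaining 5/8 passes to Ines's descendants per stirpes.
The 5/8 is divided into 5 equal shares of 1/8 among Graciela, Ramiro, Lucia, Soledad, Mateo.
Graciela is living and takes 1/8.
Ramiro predeceased; the 1/8 allotted to Ramiro's branch passes to Ramiro's issue by representation.
The 1/8 is divided into 2 equal shares of 1/16 among Fernando, Alonso.
Fernando is living and takes 1/16.
Alonso is living and takes 1/16.
Lucia predeceased; the 1/8 allotted to Lucia's branch passes to Lucia's issue by representation.
The 1/8 is divided into 4 equal shares of 1/32 among Yago, Nieves, Joaquin, Hugo.
Yago is living and takes 1/32.
Nieves is living and takes 1/32.
Joaquin is living and takes 1/32.
Hugo predeceased; the 1/32 allotted to Hugo's branch passes to Hugo's issue by representation.
The 1/32 is divided into 3 equal shares of 1/96 among Catalina, Teodoro, Valentina.
Catalina is living and takes 1/96.
Teodoro is living and takes 1/96.
Valentina is living and takes 1/96.
Soledad predeceased; the 1/8 allotted to Soledad's branch passes to Soledad's issue by representation.
Diego's line is the sole branch at this level, so the full 1/8 passes to Diego's issue by representation.
The 1/8 is divided into 2 equal shares of 1/16 among Octavio, Beatriz.
Octavio is living and takes 1/16.
Beatriz is living and takes 1/16.
Mateo is living and takes 1/8.

Alonso 1/16; Beatriz 1/16; Catalina 1/96; Elena 3/8; Fernando 1/16; Graciela 1/8; Joaquin 1/32; Mateo 1/8; Nieves 1/32; Octavio 1/16; Teodoro 1/96; Valentina 1/96; Yago 1/32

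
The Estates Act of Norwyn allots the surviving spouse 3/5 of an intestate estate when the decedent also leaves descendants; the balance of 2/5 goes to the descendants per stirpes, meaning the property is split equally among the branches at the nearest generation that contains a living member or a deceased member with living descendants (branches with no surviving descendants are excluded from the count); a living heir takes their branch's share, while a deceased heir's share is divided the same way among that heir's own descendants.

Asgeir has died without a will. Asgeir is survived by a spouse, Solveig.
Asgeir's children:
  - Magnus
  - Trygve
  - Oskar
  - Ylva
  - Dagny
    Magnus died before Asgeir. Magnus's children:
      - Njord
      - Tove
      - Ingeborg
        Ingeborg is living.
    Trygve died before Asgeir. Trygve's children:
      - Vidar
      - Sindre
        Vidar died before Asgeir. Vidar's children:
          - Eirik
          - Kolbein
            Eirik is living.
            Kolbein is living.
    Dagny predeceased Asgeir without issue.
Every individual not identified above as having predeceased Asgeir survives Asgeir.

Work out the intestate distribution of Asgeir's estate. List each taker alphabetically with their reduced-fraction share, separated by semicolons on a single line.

Solveig, as surviving spouse, takes 3/5.
The remaining 2/5 passes to Asgeir's descendants per stirpes.
Dagny left no surviving issue, so that branch lapses and is disregarded.
The 2/5 is divided into 4 equal shares of 1/10 among Magnus, Trygve, Oskar, Ylva.
Magnus predeceased; the 1/10 allotted to Magnus's branch passes to Magnus's issue by representation.
The 1/10 is divided into 3 equal shares of 1/30 among Njord, Tove, Ingeborg.
Njord is living and takes 1/30.
Tove is living and takes 1/30.
Ingeborg is living and takes 1/30.
Trygve predeceased; the 1/10 allotted to Trygve's branch passes to Trygve's issue by representation.
The 1/10 is divided into 2 equal shares of 1/20 among Vidar, Sindre.
Vidar predeceased; the 1/20 allotted to Vidar's branch passes to Vidar's issue by representation.
The 1/20 is divided into 2 equal shares of 1/40 among Eirik, Kolbein.
Eirik is living and takes 1/40.
Kolbein is living and takes 1/40.
Sindre is living and takes 1/20.
Oskar is living and takes 1/10.
Ylva is living and takes 1/10.

Eirik 1/40; Ingeborg 1/30; Kolbein 1/40; Njord 1/30; Oskar 1/10; Sindre 1/20; Solveig 3/5; Tove 1/30; Ylva 1/10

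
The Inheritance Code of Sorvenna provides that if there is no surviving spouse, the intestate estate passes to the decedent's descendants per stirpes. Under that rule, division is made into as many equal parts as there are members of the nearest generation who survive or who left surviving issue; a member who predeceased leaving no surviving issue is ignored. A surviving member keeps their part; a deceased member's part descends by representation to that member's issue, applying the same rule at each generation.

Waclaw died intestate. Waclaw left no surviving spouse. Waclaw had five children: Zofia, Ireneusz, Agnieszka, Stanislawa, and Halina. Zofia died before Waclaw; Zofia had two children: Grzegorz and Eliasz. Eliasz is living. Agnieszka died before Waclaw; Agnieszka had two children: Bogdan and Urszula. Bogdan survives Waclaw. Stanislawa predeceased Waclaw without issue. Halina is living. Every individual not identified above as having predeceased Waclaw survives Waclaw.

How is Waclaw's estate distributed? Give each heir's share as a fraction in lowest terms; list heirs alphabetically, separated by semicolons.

There is no surviving spouse, so the entire estate passes to Waclaw's descendants per stirpes.
Stanislawa left no surviving issue, so that branch lapses and is disregarded.
The estate is divided into 4 equal shares of 1/4 among Zofia, Ireneusz, Agnieszka, Halina.
Zofia predeceased; the 1/4 allotted to Zofia's branch passes to Zofia's issue by representation.
The 1/4 is divided into 2 equal shares of 1/8 among Grzegorz, Eliasz.
Grzegorz is living and takes 1/8.
Eliasz is living and takes 1/8.
Ireneusz is living and takes 1/4.
Agnieszka predeceased; the 1/4 allotted to Agnieszka's branch passes to Agnieszka's issue by representation.
The 1/4 is divided into 2 equal shares of 1/8 among Bogdan, Urszula.
Bogdan is living and takes 1/8.
Urszula is living and takes 1/8.
Halina is living and takes 1/4.

Bogdan 1/8; Eliasz 1/8; Grzegorz 1/8; Halina 1/4; Ireneusz 1/4; Urszula 1/8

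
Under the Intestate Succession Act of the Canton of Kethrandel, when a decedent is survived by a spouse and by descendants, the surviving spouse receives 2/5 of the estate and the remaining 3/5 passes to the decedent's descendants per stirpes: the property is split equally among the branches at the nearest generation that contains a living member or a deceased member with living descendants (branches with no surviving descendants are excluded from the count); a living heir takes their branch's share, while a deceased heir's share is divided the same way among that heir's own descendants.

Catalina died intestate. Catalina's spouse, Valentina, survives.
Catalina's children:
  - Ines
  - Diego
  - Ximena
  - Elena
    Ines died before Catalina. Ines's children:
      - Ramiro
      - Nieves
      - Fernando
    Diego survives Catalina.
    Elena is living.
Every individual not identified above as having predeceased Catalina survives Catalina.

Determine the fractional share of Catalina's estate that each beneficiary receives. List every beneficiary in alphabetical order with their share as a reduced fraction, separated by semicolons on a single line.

Diego 3/20; Elena 3/20; Fernando 1/20; Nieves 1/20; Ramiro 1/20; Valentina 2/5; Ximena 3/20

Valentina, as surviving spouse, takes 2/5.
The remaining 3/5 passes to Catalina's descendants per stirpes.
The 3/5 is divided into 4 equal shares of 3/20 among Ines, Diego, Ximena, Elena.
Ines predeceased; the 3/20 allotted to Ines's branch passes to Ines's issue by representation.
The 3/20 is divided into 3 equal shares of 1/20 among Ramiro, Nieves, Fernando.
Ramiro is living and takes 1/20.
Nieves is living and takes 1/20.
Fernando is living and takes 1/20.
Diego is living and takes 3/20.
Ximena is living and takes 3/20.
Elena is living and takes 3/20.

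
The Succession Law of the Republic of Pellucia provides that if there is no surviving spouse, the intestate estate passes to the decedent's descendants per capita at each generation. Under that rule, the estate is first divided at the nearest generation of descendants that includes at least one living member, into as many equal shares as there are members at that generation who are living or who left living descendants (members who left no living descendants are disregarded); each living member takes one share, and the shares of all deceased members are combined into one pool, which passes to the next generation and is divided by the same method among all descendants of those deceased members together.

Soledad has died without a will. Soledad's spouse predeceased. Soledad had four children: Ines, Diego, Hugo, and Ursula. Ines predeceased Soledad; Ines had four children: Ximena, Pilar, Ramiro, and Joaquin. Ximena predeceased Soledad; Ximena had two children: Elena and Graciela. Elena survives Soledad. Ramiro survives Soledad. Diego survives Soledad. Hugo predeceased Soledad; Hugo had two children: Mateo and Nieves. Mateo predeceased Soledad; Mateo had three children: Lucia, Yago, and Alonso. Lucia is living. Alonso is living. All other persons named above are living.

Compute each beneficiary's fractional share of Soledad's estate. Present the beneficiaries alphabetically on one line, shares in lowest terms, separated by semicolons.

Alonso 1/30; Diego 1/4; Elena 1/30; Graciela 1/30; Joaquin 1/12; Lucia 1/30; Nieves 1/12; Pilar 1/12; Ramiro 1/12; Ursula 1/4; Yago 1/30

There is no surviving spouse, so the entire estate passes to Soledad's descendants per capita at each generation.
At generation 1 (Ines, Diego, Hugo, Ursula) there are 4 shares of (1)/4 = 1/4 each.
Living: Diego and Ursula — each takes 1/4.
Deceased: Ines and Hugo. Their combined 1/2 is pooled and carried to generation 2.
At generation 2 (Ximena, Pilar, Ramiro, Joaquin, Mateo, Nieves) there are 6 shares of (1/2)/6 = 1/12 each.
Living: Pilar, Ramiro, Joaquin, and Nieves — each takes 1/12.
Deceased: Ximena and Mateo. Their combined 1/6 is pooled and carried to generation 3.
At generation 3 (Elena, Graciela, Lucia, Yago, Alonso) there are 5 shares of (1/6)/5 = 1/30 each.
Living: Elena, Graciela, Lucia, Yago, and Alonso — each takes 1/30.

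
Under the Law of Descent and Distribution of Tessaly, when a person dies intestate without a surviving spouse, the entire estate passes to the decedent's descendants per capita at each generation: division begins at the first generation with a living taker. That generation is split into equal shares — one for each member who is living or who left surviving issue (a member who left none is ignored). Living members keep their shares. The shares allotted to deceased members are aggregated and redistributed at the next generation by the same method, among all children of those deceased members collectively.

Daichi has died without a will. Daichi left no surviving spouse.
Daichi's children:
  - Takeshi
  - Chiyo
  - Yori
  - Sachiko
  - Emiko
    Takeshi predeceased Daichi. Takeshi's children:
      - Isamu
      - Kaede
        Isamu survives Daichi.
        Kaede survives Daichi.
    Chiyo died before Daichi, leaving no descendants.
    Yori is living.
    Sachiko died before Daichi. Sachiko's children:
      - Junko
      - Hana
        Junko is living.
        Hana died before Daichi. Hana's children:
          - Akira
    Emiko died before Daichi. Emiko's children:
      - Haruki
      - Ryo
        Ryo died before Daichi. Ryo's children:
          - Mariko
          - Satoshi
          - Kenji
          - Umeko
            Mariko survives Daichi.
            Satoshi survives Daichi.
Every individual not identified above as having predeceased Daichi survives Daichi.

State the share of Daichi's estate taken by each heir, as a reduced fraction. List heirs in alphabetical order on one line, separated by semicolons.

There is no surviving spouse, so the entire estate passes to Daichi's descendants per capita at each generation.
At generation 1 (Takeshi, Yori, Sachiko, Emiko) there are 4 shares of (1)/4 = 1/4 each.
Living: Yori — each takes 1/4.
Deceased: Takeshi, Sachiko, and Emiko. Their combined 3/4 is pooled and carried to generation 2.
At generation 2 (Isamu, Kaede, Junko, Hana, Haruki, Ryo) there are 6 shares of (3/4)/6 = 1/8 each.
Living: Isamu, Kaede, Junko, and Haruki — each takes 1/8.
Deceased: Hana and Ryo. Their combined 1/4 is pooled and carried to generation 3.
At generation 3 (Akira, Mariko, Satoshi, Kenji, Umeko) there are 5 shares of (1/4)/5 = 1/20 each.
Living: Akira, Mariko, Satoshi, Kenji, and Umeko — each takes 1/20.

Akira 1/20; Haruki 1/8; Isamu 1/8; Junko 1/8; Kaede 1/8; Kenji 1/20; Mariko 1/20; Satoshi 1/20; Umeko 1/20; Yori 1/4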